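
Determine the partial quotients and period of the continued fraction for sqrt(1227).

Write x_i = (sqrt(1227) + m_i)/d_i with (m_0, d_0) = (0, 1). a_0 = floor(sqrt(1227)) = 35, since 35^2 = 1225 <= 1227 < 1296 = 36^2.
Iterate m_{i+1} = d_i*a_i - m_i, d_{i+1} = (1227 - m_{i+1}^2)/d_i, a_{i+1} = floor((a_0 + m_{i+1})/d_{i+1}):
  m_1 = 1*35 - 0 = 35, d_1 = (1227 - 35^2)/1 = 2/1 = 2, a_1 = floor((35 + 35)/2) = 35.
  m_2 = 2*35 - 35 = 35, d_2 = (1227 - 35^2)/2 = 2/2 = 1, a_2 = floor((35 + 35)/1) = 70.
  m_3 = 1*70 - 35 = 35, d_3 = (1227 - 35^2)/1 = 2/1 = 2: (m_3, d_3) = (m_1, d_1) = (35, 2), so from here the quotients repeat a_1, a_2; the period length is 2.
Hence the expansion of sqrt(1227) is a_0 = 35 followed by the repeating block 35, 70 (period 2).

[35; (35, 70)]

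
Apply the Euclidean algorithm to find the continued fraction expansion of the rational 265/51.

Run the Euclidean algorithm on 265 and 51; the successive quotients are the partial quotients a_0, a_1, ... (each step inverts the fractional part left over by the previous one):
  265 = 5*51 + 10, so a_0 = 5.
  51 = 5*10 + 1, so a_1 = 5.
  10 = 10*1 + 0, so a_2 = 10.
The remainder reaches 0 after 3 divisions, so the expansion has 3 partial quotients, read off in order.

[5; 5, 10]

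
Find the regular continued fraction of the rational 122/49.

[2; 2, 24]

Run the Euclidean algorithm on 122 and 49; the successive quotients are the partial quotients a_0, a_1, ... (each step inverts the fractional part left over by the previous one):
  122 = 2*49 + 24, so a_0 = 2.
  49 = 2*24 + 1, so a_1 = 2.
  24 = 24*1 + 0, so a_2 = 24.
The remainder reaches 0 after 3 divisions, so the expansion has 3 partial quotients, read off in order.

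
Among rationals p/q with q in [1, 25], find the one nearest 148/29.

97/19

Expand x = 148/29 as a continued fraction with the Euclidean algorithm:
  148 = 5*29 + 3, so a_0 = 5.
  29 = 9*3 + 2, so a_1 = 9.
  3 = 1*2 + 1, so a_2 = 1.
  2 = 2*1 + 0, so a_3 = 2.
so x = [5; 9, 1, 2].
Convergents (p_i = a_i*p_{i-1} + p_{i-2}, q_i = a_i*q_{i-1} + q_{i-2} with p_{-2}=0, p_{-1}=1, q_{-2}=1, q_{-1}=0), until the denominator exceeds 25:
  i=0: a_0=5, p_0 = 5*1 + 0 = 5, q_0 = 5*0 + 1 = 1.
  i=1: a_1=9, p_1 = 9*5 + 1 = 46, q_1 = 9*1 + 0 = 9.
  i=2: a_2=1, p_2 = 1*46 + 5 = 51, q_2 = 1*9 + 1 = 10.
  i=3: a_3=2, p_3 = 2*51 + 46 = 148, q_3 = 2*10 + 9 = 29.
q_3 = 29 > 25, so the last convergent with denominator <= 25 is p_2/q_2 = 51/10.
The closest fraction with denominator <= 25 is either p_2/q_2 or the intermediate fraction (k*p_2 + p_1)/(k*q_2 + q_1) with the largest k >= 1 whose denominator stays <= 25; these approach x as k grows, and every other convergent or intermediate fraction in range is farther away.
Largest k: floor((25 - q_1)/q_2) = floor((25 - 9)/10) = 1.
That gives (1*51 + 46)/(1*10 + 9) = 97/19.
Compare the errors: |x - 51/10| = |148*10 - 51*29|/(29*10) = 1/290, and |x - 97/19| = |148*19 - 97*29|/(29*19) = 1/551.
Cross-multiplying, 1*290 = 290 < 551 = 1*551, so 1/551 is smaller: the intermediate fraction 97/19 is closer to x than 51/10.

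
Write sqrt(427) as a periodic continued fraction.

[20; (1, 1, 1, 40)]

Write x_i = (sqrt(427) + m_i)/d_i with (m_0, d_0) = (0, 1). a_0 = floor(sqrt(427)) = 20, since 20^2 = 400 <= 427 < 441 = 21^2.
Iterate m_{i+1} = d_i*a_i - m_i, d_{i+1} = (427 - m_{i+1}^2)/d_i, a_{i+1} = floor((a_0 + m_{i+1})/d_{i+1}):
  m_1 = 1*20 - 0 = 20, d_1 = (427 - 20^2)/1 = 27/1 = 27, a_1 = floor((20 + 20)/27) = 1.
  m_2 = 27*1 - 20 = 7, d_2 = (427 - 7^2)/27 = 378/27 = 14, a_2 = floor((20 + 7)/14) = 1.
  m_3 = 14*1 - 7 = 7, d_3 = (427 - 7^2)/14 = 378/14 = 27, a_3 = floor((20 + 7)/27) = 1.
  m_4 = 27*1 - 7 = 20, d_4 = (427 - 20^2)/27 = 27/27 = 1, a_4 = floor((20 + 20)/1) = 40.
  m_5 = 1*40 - 20 = 20, d_5 = (427 - 20^2)/1 = 27/1 = 27: (m_5, d_5) = (m_1, d_1) = (20, 27), so from here the quotients repeat a_1, ..., a_4; the period length is 4.
Hence the expansion of sqrt(427) is a_0 = 20 followed by the repeating block 1, 1, 1, 40 (period 4).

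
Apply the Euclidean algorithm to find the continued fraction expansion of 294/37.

[7; 1, 17, 2]

Run the Euclidean algorithm on 294 and 37; the successive quotients are the partial quotients a_0, a_1, ... (each step inverts the fractional part left over by the previous one):
  294 = 7*37 + 35, so a_0 = 7.
  37 = 1*35 + 2, so a_1 = 1.
  35 = 17*2 + 1, so a_2 = 17.
  2 = 2*1 + 0, so a_3 = 2.
The remainder reaches 0 after 4 divisions, so the expansion has 4 partial quotients, read off in order.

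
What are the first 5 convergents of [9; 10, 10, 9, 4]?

Using the convergent recurrence p_i = a_i*p_{i-1} + p_{i-2}, q_i = a_i*q_{i-1} + q_{i-2} with p_{-2}=0, p_{-1}=1, q_{-2}=1, q_{-1}=0:
  i=0: a_0=9, p_0 = 9*1 + 0 = 9, q_0 = 9*0 + 1 = 1.
  i=1: a_1=10, p_1 = 10*9 + 1 = 91, q_1 = 10*1 + 0 = 10.
  i=2: a_2=10, p_2 = 10*91 + 9 = 919, q_2 = 10*10 + 1 = 101.
  i=3: a_3=9, p_3 = 9*919 + 91 = 8362, q_3 = 9*101 + 10 = 919.
  i=4: a_4=4, p_4 = 4*8362 + 919 = 34367, q_4 = 4*919 + 101 = 3777.

9/1, 91/10, 919/101, 8362/919, 34367/3777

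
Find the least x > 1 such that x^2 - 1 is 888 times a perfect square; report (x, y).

(x, y) = (149, 5)

First expand sqrt(888) as a continued fraction. With x_i = (sqrt(888) + m_i)/d_i and (m_0, d_0) = (0, 1): a_0 = floor(sqrt(888)) = 29, since 29^2 = 841 <= 888 < 900 = 30^2.
Iterate m_{i+1} = d_i*a_i - m_i, d_{i+1} = (888 - m_{i+1}^2)/d_i, a_{i+1} = floor((a_0 + m_{i+1})/d_{i+1}):
  m_1 = 1*29 - 0 = 29, d_1 = (888 - 29^2)/1 = 47/1 = 47, a_1 = floor((29 + 29)/47) = 1.
  m_2 = 47*1 - 29 = 18, d_2 = (888 - 18^2)/47 = 564/47 = 12, a_2 = floor((29 + 18)/12) = 3.
  m_3 = 12*3 - 18 = 18, d_3 = (888 - 18^2)/12 = 564/12 = 47, a_3 = floor((29 + 18)/47) = 1.
  m_4 = 47*1 - 18 = 29, d_4 = (888 - 29^2)/47 = 47/47 = 1, a_4 = floor((29 + 29)/1) = 58.
  m_5 = 1*58 - 29 = 29, d_5 = (888 - 29^2)/1 = 47/1 = 47: (m_5, d_5) = (m_1, d_1) = (29, 47), so from here the quotients repeat a_1, ..., a_4; the period length is 4.
So sqrt(888) = [29; (1, 3, 1, 58)] with period length k = 4.
k is even, so the fundamental solution of x^2 - 888y^2 = 1 is (p_{k-1}, q_{k-1}) = (p_3, q_3); compute convergents through index 3.
Convergents (p_i = a_i*p_{i-1} + p_{i-2}, q_i = a_i*q_{i-1} + q_{i-2} with p_{-2}=0, p_{-1}=1, q_{-2}=1, q_{-1}=0):
  i=0: a_0=29, p_0 = 29*1 + 0 = 29, q_0 = 29*0 + 1 = 1.
  i=1: a_1=1, p_1 = 1*29 + 1 = 30, q_1 = 1*1 + 0 = 1.
  i=2: a_2=3, p_2 = 3*30 + 29 = 119, q_2 = 3*1 + 1 = 4.
  i=3: a_3=1, p_3 = 1*119 + 30 = 149, q_3 = 1*4 + 1 = 5.
Check: 149^2 - 888*5^2 = 22201 - 22200 = 1, so (x, y) = (149, 5) solves the equation, and by the theorem it is the least positive solution.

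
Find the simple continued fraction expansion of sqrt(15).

Write x_i = (sqrt(15) + m_i)/d_i with (m_0, d_0) = (0, 1). a_0 = floor(sqrt(15)) = 3, since 3^2 = 9 <= 15 < 16 = 4^2.
Iterate m_{i+1} = d_i*a_i - m_i, d_{i+1} = (15 - m_{i+1}^2)/d_i, a_{i+1} = floor((a_0 + m_{i+1})/d_{i+1}):
  m_1 = 1*3 - 0 = 3, d_1 = (15 - 3^2)/1 = 6/1 = 6, a_1 = floor((3 + 3)/6) = 1.
  m_2 = 6*1 - 3 = 3, d_2 = (15 - 3^2)/6 = 6/6 = 1, a_2 = floor((3 + 3)/1) = 6.
  m_3 = 1*6 - 3 = 3, d_3 = (15 - 3^2)/1 = 6/1 = 6: (m_3, d_3) = (m_1, d_1) = (3, 6), so from here the quotients repeat a_1, a_2; the period length is 2.
Hence the expansion of sqrt(15) is a_0 = 3 followed by the repeating block 1, 6 (period 2).

[3; (1, 6)]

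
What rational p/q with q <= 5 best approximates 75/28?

8/3

Expand x = 75/28 as a continued fraction with the Euclidean algorithm:
  75 = 2*28 + 19, so a_0 = 2.
  28 = 1*19 + 9, so a_1 = 1.
  19 = 2*9 + 1, so a_2 = 2.
  9 = 9*1 + 0, so a_3 = 9.
so x = [2; 1, 2, 9].
Convergents (p_i = a_i*p_{i-1} + p_{i-2}, q_i = a_i*q_{i-1} + q_{i-2} with p_{-2}=0, p_{-1}=1, q_{-2}=1, q_{-1}=0), until the denominator exceeds 5:
  i=0: a_0=2, p_0 = 2*1 + 0 = 2, q_0 = 2*0 + 1 = 1.
  i=1: a_1=1, p_1 = 1*2 + 1 = 3, q_1 = 1*1 + 0 = 1.
  i=2: a_2=2, p_2 = 2*3 + 2 = 8, q_2 = 2*1 + 1 = 3.
  i=3: a_3=9, p_3 = 9*8 + 3 = 75, q_3 = 9*3 + 1 = 28.
q_3 = 28 > 5, so the last convergent with denominator <= 5 is p_2/q_2 = 8/3.
The closest fraction with denominator <= 5 is either p_2/q_2 or the intermediate fraction (k*p_2 + p_1)/(k*q_2 + q_1) with the largest k >= 1 whose denominator stays <= 5; these approach x as k grows, and every other convergent or intermediate fraction in range is farther away.
Largest k: floor((5 - q_1)/q_2) = floor((5 - 1)/3) = 1.
That gives (1*8 + 3)/(1*3 + 1) = 11/4.
Compare the errors: |x - 8/3| = |75*3 - 8*28|/(28*3) = 1/84, and |x - 11/4| = |75*4 - 11*28|/(28*4) = 8/112.
Cross-multiplying, 1*112 = 112 < 672 = 8*84, so 1/84 is smaller: the convergent 8/3 is closer to x than 11/4.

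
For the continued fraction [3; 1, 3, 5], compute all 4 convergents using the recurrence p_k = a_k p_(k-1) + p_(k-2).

Using the convergent recurrence p_i = a_i*p_{i-1} + p_{i-2}, q_i = a_i*q_{i-1} + q_{i-2} with p_{-2}=0, p_{-1}=1, q_{-2}=1, q_{-1}=0:
  i=0: a_0=3, p_0 = 3*1 + 0 = 3, q_0 = 3*0 + 1 = 1.
  i=1: a_1=1, p_1 = 1*3 + 1 = 4, q_1 = 1*1 + 0 = 1.
  i=2: a_2=3, p_2 = 3*4 + 3 = 15, q_2 = 3*1 + 1 = 4.
  i=3: a_3=5, p_3 = 5*15 + 4 = 79, q_3 = 5*4 + 1 = 21.

3/1, 4/1, 15/4, 79/21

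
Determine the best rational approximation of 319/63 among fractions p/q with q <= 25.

Expand x = 319/63 as a continued fraction with the Euclidean algorithm:
  319 = 5*63 + 4, so a_0 = 5.
  63 = 15*4 + 3, so a_1 = 15.
  4 = 1*3 + 1, so a_2 = 1.
  3 = 3*1 + 0, so a_3 = 3.
so x = [5; 15, 1, 3].
Convergents (p_i = a_i*p_{i-1} + p_{i-2}, q_i = a_i*q_{i-1} + q_{i-2} with p_{-2}=0, p_{-1}=1, q_{-2}=1, q_{-1}=0), until the denominator exceeds 25:
  i=0: a_0=5, p_0 = 5*1 + 0 = 5, q_0 = 5*0 + 1 = 1.
  i=1: a_1=15, p_1 = 15*5 + 1 = 76, q_1 = 15*1 + 0 = 15.
  i=2: a_2=1, p_2 = 1*76 + 5 = 81, q_2 = 1*15 + 1 = 16.
  i=3: a_3=3, p_3 = 3*81 + 76 = 319, q_3 = 3*16 + 15 = 63.
q_3 = 63 > 25, so the last convergent with denominator <= 25 is p_2/q_2 = 81/16.
The closest fraction with denominator <= 25 is either p_2/q_2 or the intermediate fraction (k*p_2 + p_1)/(k*q_2 + q_1) with the largest k >= 1 whose denominator stays <= 25; these approach x as k grows, and every other convergent or intermediate fraction in range is farther away.
Largest k: floor((25 - q_1)/q_2) = floor((25 - 15)/16) = 0.
Since k = 0, no intermediate fraction beyond p_2/q_2 has denominator <= 25, so the convergent 81/16 is the closest (its error is |319*16 - 81*63|/(63*16) = 1/1008).

81/16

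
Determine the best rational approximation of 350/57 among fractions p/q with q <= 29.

Expand x = 350/57 as a continued fraction with the Euclidean algorithm:
  350 = 6*57 + 8, so a_0 = 6.
  57 = 7*8 + 1, so a_1 = 7.
  8 = 8*1 + 0, so a_2 = 8.
so x = [6; 7, 8].
Convergents (p_i = a_i*p_{i-1} + p_{i-2}, q_i = a_i*q_{i-1} + q_{i-2} with p_{-2}=0, p_{-1}=1, q_{-2}=1, q_{-1}=0), until the denominator exceeds 29:
  i=0: a_0=6, p_0 = 6*1 + 0 = 6, q_0 = 6*0 + 1 = 1.
  i=1: a_1=7, p_1 = 7*6 + 1 = 43, q_1 = 7*1 + 0 = 7.
  i=2: a_2=8, p_2 = 8*43 + 6 = 350, q_2 = 8*7 + 1 = 57.
q_2 = 57 > 29, so the last convergent with denominator <= 29 is p_1/q_1 = 43/7.
The closest fraction with denominator <= 29 is either p_1/q_1 or the intermediate fraction (k*p_1 + p_0)/(k*q_1 + q_0) with the largest k >= 1 whose denominator stays <= 29; these approach x as k grows, and every other convergent or intermediate fraction in range is farther away.
Largest k: floor((29 - q_0)/q_1) = floor((29 - 1)/7) = 4.
That gives (4*43 + 6)/(4*7 + 1) = 178/29.
Compare the errors: |x - 43/7| = |350*7 - 43*57|/(57*7) = 1/399, and |x - 178/29| = |350*29 - 178*57|/(57*29) = 4/1653.
Cross-multiplying, 4*399 = 1596 < 1653 = 1*1653, so 4/1653 is smaller: the intermediate fraction 178/29 is closer to x than 43/7.

178/29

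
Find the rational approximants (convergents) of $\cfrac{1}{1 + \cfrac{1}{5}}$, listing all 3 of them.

0/1, 1/1, 5/6

Using the convergent recurrence p_i = a_i*p_{i-1} + p_{i-2}, q_i = a_i*q_{i-1} + q_{i-2} with p_{-2}=0, p_{-1}=1, q_{-2}=1, q_{-1}=0:
  i=0: a_0=0, p_0 = 0*1 + 0 = 0, q_0 = 0*0 + 1 = 1.
  i=1: a_1=1, p_1 = 1*0 + 1 = 1, q_1 = 1*1 + 0 = 1.
  i=2: a_2=5, p_2 = 5*1 + 0 = 5, q_2 = 5*1 + 1 = 6.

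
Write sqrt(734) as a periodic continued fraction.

[27; (10, 1, 4, 1, 1, 26, 1, 1, 4, 1, 10, 54)]

Write x_i = (sqrt(734) + m_i)/d_i with (m_0, d_0) = (0, 1). a_0 = floor(sqrt(734)) = 27, since 27^2 = 729 <= 734 < 784 = 28^2.
Iterate m_{i+1} = d_i*a_i - m_i, d_{i+1} = (734 - m_{i+1}^2)/d_i, a_{i+1} = floor((a_0 + m_{i+1})/d_{i+1}):
  m_1 = 1*27 - 0 = 27, d_1 = (734 - 27^2)/1 = 5/1 = 5, a_1 = floor((27 + 27)/5) = 10.
  m_2 = 5*10 - 27 = 23, d_2 = (734 - 23^2)/5 = 205/5 = 41, a_2 = floor((27 + 23)/41) = 1.
  m_3 = 41*1 - 23 = 18, d_3 = (734 - 18^2)/41 = 410/41 = 10, a_3 = floor((27 + 18)/10) = 4.
  m_4 = 10*4 - 18 = 22, d_4 = (734 - 22^2)/10 = 250/10 = 25, a_4 = floor((27 + 22)/25) = 1.
  m_5 = 25*1 - 22 = 3, d_5 = (734 - 3^2)/25 = 725/25 = 29, a_5 = floor((27 + 3)/29) = 1.
  m_6 = 29*1 - 3 = 26, d_6 = (734 - 26^2)/29 = 58/29 = 2, a_6 = floor((27 + 26)/2) = 26.
  m_7 = 2*26 - 26 = 26, d_7 = (734 - 26^2)/2 = 58/2 = 29, a_7 = floor((27 + 26)/29) = 1.
  m_8 = 29*1 - 26 = 3, d_8 = (734 - 3^2)/29 = 725/29 = 25, a_8 = floor((27 + 3)/25) = 1.
  m_9 = 25*1 - 3 = 22, d_9 = (734 - 22^2)/25 = 250/25 = 10, a_9 = floor((27 + 22)/10) = 4.
  m_10 = 10*4 - 22 = 18, d_10 = (734 - 18^2)/10 = 410/10 = 41, a_10 = floor((27 + 18)/41) = 1.
  m_11 = 41*1 - 18 = 23, d_11 = (734 - 23^2)/41 = 205/41 = 5, a_11 = floor((27 + 23)/5) = 10.
  m_12 = 5*10 - 23 = 27, d_12 = (734 - 27^2)/5 = 5/5 = 1, a_12 = floor((27 + 27)/1) = 54.
  m_13 = 1*54 - 27 = 27, d_13 = (734 - 27^2)/1 = 5/1 = 5: (m_13, d_13) = (m_1, d_1) = (27, 5), so from here the quotients repeat a_1, ..., a_12; the period length is 12.
Hence the expansion of sqrt(734) is a_0 = 27 followed by the repeating block 10, 1, 4, 1, 1, 26, 1, 1, 4, 1, 10, 54 (period 12).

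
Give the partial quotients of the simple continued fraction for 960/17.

[56; 2, 8]

Run the Euclidean algorithm on 960 and 17; the successive quotients are the partial quotients a_0, a_1, ... (each step inverts the fractional part left over by the previous one):
  960 = 56*17 + 8, so a_0 = 56.
  17 = 2*8 + 1, so a_1 = 2.
  8 = 8*1 + 0, so a_2 = 8.
The remainder reaches 0 after 3 divisions, so the expansion has 3 partial quotients, read off in order.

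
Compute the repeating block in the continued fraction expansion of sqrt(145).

[12; (24)]

Write x_i = (sqrt(145) + m_i)/d_i with (m_0, d_0) = (0, 1). a_0 = floor(sqrt(145)) = 12, since 12^2 = 144 <= 145 < 169 = 13^2.
Iterate m_{i+1} = d_i*a_i - m_i, d_{i+1} = (145 - m_{i+1}^2)/d_i, a_{i+1} = floor((a_0 + m_{i+1})/d_{i+1}):
  m_1 = 1*12 - 0 = 12, d_1 = (145 - 12^2)/1 = 1/1 = 1, a_1 = floor((12 + 12)/1) = 24.
  m_2 = 1*24 - 12 = 12, d_2 = (145 - 12^2)/1 = 1/1 = 1: (m_2, d_2) = (m_1, d_1) = (12, 1), so from here the quotient a_1 repeats; the period length is 1.
Hence the expansion of sqrt(145) is a_0 = 12 followed by the repeating block 24 (period 1).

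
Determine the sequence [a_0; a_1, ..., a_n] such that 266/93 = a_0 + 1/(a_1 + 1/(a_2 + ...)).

Run the Euclidean algorithm on 266 and 93; the successive quotients are the partial quotients a_0, a_1, ... (each step inverts the fractional part left over by the previous one):
  266 = 2*93 + 80, so a_0 = 2.
  93 = 1*80 + 13, so a_1 = 1.
  80 = 6*13 + 2, so a_2 = 6.
  13 = 6*2 + 1, so a_3 = 6.
  2 = 2*1 + 0, so a_4 = 2.
The remainder reaches 0 after 5 divisions, so the expansion has 5 partial quotients, read off in order.

[2; 1, 6, 6, 2]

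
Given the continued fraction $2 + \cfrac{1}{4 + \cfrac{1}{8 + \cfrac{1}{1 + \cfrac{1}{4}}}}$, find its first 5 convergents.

2/1, 9/4, 74/33, 83/37, 406/181

Using the convergent recurrence p_i = a_i*p_{i-1} + p_{i-2}, q_i = a_i*q_{i-1} + q_{i-2} with p_{-2}=0, p_{-1}=1, q_{-2}=1, q_{-1}=0:
  i=0: a_0=2, p_0 = 2*1 + 0 = 2, q_0 = 2*0 + 1 = 1.
  i=1: a_1=4, p_1 = 4*2 + 1 = 9, q_1 = 4*1 + 0 = 4.
  i=2: a_2=8, p_2 = 8*9 + 2 = 74, q_2 = 8*4 + 1 = 33.
  i=3: a_3=1, p_3 = 1*74 + 9 = 83, q_3 = 1*33 + 4 = 37.
  i=4: a_4=4, p_4 = 4*83 + 74 = 406, q_4 = 4*37 + 33 = 181.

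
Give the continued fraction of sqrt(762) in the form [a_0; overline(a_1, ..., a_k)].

[27; overline(1, 1, 1, 1, 8, 1, 1, 1, 1, 54)]

Write x_i = (sqrt(762) + m_i)/d_i with (m_0, d_0) = (0, 1). a_0 = floor(sqrt(762)) = 27, since 27^2 = 729 <= 762 < 784 = 28^2.
Iterate m_{i+1} = d_i*a_i - m_i, d_{i+1} = (762 - m_{i+1}^2)/d_i, a_{i+1} = floor((a_0 + m_{i+1})/d_{i+1}):
  m_1 = 1*27 - 0 = 27, d_1 = (762 - 27^2)/1 = 33/1 = 33, a_1 = floor((27 + 27)/33) = 1.
  m_2 = 33*1 - 27 = 6, d_2 = (762 - 6^2)/33 = 726/33 = 22, a_2 = floor((27 + 6)/22) = 1.
  m_3 = 22*1 - 6 = 16, d_3 = (762 - 16^2)/22 = 506/22 = 23, a_3 = floor((27 + 16)/23) = 1.
  m_4 = 23*1 - 16 = 7, d_4 = (762 - 7^2)/23 = 713/23 = 31, a_4 = floor((27 + 7)/31) = 1.
  m_5 = 31*1 - 7 = 24, d_5 = (762 - 24^2)/31 = 186/31 = 6, a_5 = floor((27 + 24)/6) = 8.
  m_6 = 6*8 - 24 = 24, d_6 = (762 - 24^2)/6 = 186/6 = 31, a_6 = floor((27 + 24)/31) = 1.
  m_7 = 31*1 - 24 = 7, d_7 = (762 - 7^2)/31 = 713/31 = 23, a_7 = floor((27 + 7)/23) = 1.
  m_8 = 23*1 - 7 = 16, d_8 = (762 - 16^2)/23 = 506/23 = 22, a_8 = floor((27 + 16)/22) = 1.
  m_9 = 22*1 - 16 = 6, d_9 = (762 - 6^2)/22 = 726/22 = 33, a_9 = floor((27 + 6)/33) = 1.
  m_10 = 33*1 - 6 = 27, d_10 = (762 - 27^2)/33 = 33/33 = 1, a_10 = floor((27 + 27)/1) = 54.
  m_11 = 1*54 - 27 = 27, d_11 = (762 - 27^2)/1 = 33/1 = 33: (m_11, d_11) = (m_1, d_1) = (27, 33), so from here the quotients repeat a_1, ..., a_10; the period length is 10.
Hence the expansion of sqrt(762) is a_0 = 27 followed by the repeating block 1, 1, 1, 1, 8, 1, 1, 1, 1, 54 (period 10).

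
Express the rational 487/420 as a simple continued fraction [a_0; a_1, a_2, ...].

[1; 6, 3, 1, 2, 1, 1, 2]

Run the Euclidean algorithm on 487 and 420; the successive quotients are the partial quotients a_0, a_1, ... (each step inverts the fractional part left over by the previous one):
  487 = 1*420 + 67, so a_0 = 1.
  420 = 6*67 + 18, so a_1 = 6.
  67 = 3*18 + 13, so a_2 = 3.
  18 = 1*13 + 5, so a_3 = 1.
  13 = 2*5 + 3, so a_4 = 2.
  5 = 1*3 + 2, so a_5 = 1.
  3 = 1*2 + 1, so a_6 = 1.
  2 = 2*1 + 0, so a_7 = 2.
The remainder reaches 0 after 8 divisions, so the expansion has 8 partial quotients, read off in order.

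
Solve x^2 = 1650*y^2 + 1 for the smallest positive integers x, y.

(x, y) = (8449, 208)

First expand sqrt(1650) as a continued fraction. With x_i = (sqrt(1650) + m_i)/d_i and (m_0, d_0) = (0, 1): a_0 = floor(sqrt(1650)) = 40, since 40^2 = 1600 <= 1650 < 1681 = 41^2.
Iterate m_{i+1} = d_i*a_i - m_i, d_{i+1} = (1650 - m_{i+1}^2)/d_i, a_{i+1} = floor((a_0 + m_{i+1})/d_{i+1}):
  m_1 = 1*40 - 0 = 40, d_1 = (1650 - 40^2)/1 = 50/1 = 50, a_1 = floor((40 + 40)/50) = 1.
  m_2 = 50*1 - 40 = 10, d_2 = (1650 - 10^2)/50 = 1550/50 = 31, a_2 = floor((40 + 10)/31) = 1.
  m_3 = 31*1 - 10 = 21, d_3 = (1650 - 21^2)/31 = 1209/31 = 39, a_3 = floor((40 + 21)/39) = 1.
  m_4 = 39*1 - 21 = 18, d_4 = (1650 - 18^2)/39 = 1326/39 = 34, a_4 = floor((40 + 18)/34) = 1.
  m_5 = 34*1 - 18 = 16, d_5 = (1650 - 16^2)/34 = 1394/34 = 41, a_5 = floor((40 + 16)/41) = 1.
  m_6 = 41*1 - 16 = 25, d_6 = (1650 - 25^2)/41 = 1025/41 = 25, a_6 = floor((40 + 25)/25) = 2.
  m_7 = 25*2 - 25 = 25, d_7 = (1650 - 25^2)/25 = 1025/25 = 41, a_7 = floor((40 + 25)/41) = 1.
  m_8 = 41*1 - 25 = 16, d_8 = (1650 - 16^2)/41 = 1394/41 = 34, a_8 = floor((40 + 16)/34) = 1.
  m_9 = 34*1 - 16 = 18, d_9 = (1650 - 18^2)/34 = 1326/34 = 39, a_9 = floor((40 + 18)/39) = 1.
  m_10 = 39*1 - 18 = 21, d_10 = (1650 - 21^2)/39 = 1209/39 = 31, a_10 = floor((40 + 21)/31) = 1.
  m_11 = 31*1 - 21 = 10, d_11 = (1650 - 10^2)/31 = 1550/31 = 50, a_11 = floor((40 + 10)/50) = 1.
  m_12 = 50*1 - 10 = 40, d_12 = (1650 - 40^2)/50 = 50/50 = 1, a_12 = floor((40 + 40)/1) = 80.
  m_13 = 1*80 - 40 = 40, d_13 = (1650 - 40^2)/1 = 50/1 = 50: (m_13, d_13) = (m_1, d_1) = (40, 50), so from here the quotients repeat a_1, ..., a_12; the period length is 12.
So sqrt(1650) = [40; (1, 1, 1, 1, 1, 2, 1, 1, 1, 1, 1, 80)] with period length k = 12.
k is even, so the fundamental solution of x^2 - 1650y^2 = 1 is (p_{k-1}, q_{k-1}) = (p_11, q_11); compute convergents through index 11.
Convergents (p_i = a_i*p_{i-1} + p_{i-2}, q_i = a_i*q_{i-1} + q_{i-2} with p_{-2}=0, p_{-1}=1, q_{-2}=1, q_{-1}=0):
  i=0: a_0=40, p_0 = 40*1 + 0 = 40, q_0 = 40*0 + 1 = 1.
  i=1: a_1=1, p_1 = 1*40 + 1 = 41, q_1 = 1*1 + 0 = 1.
  i=2: a_2=1, p_2 = 1*41 + 40 = 81, q_2 = 1*1 + 1 = 2.
  i=3: a_3=1, p_3 = 1*81 + 41 = 122, q_3 = 1*2 + 1 = 3.
  i=4: a_4=1, p_4 = 1*122 + 81 = 203, q_4 = 1*3 + 2 = 5.
  i=5: a_5=1, p_5 = 1*203 + 122 = 325, q_5 = 1*5 + 3 = 8.
  i=6: a_6=2, p_6 = 2*325 + 203 = 853, q_6 = 2*8 + 5 = 21.
  i=7: a_7=1, p_7 = 1*853 + 325 = 1178, q_7 = 1*21 + 8 = 29.
  i=8: a_8=1, p_8 = 1*1178 + 853 = 2031, q_8 = 1*29 + 21 = 50.
  i=9: a_9=1, p_9 = 1*2031 + 1178 = 3209, q_9 = 1*50 + 29 = 79.
  i=10: a_10=1, p_10 = 1*3209 + 2031 = 5240, q_10 = 1*79 + 50 = 129.
  i=11: a_11=1, p_11 = 1*5240 + 3209 = 8449, q_11 = 1*129 + 79 = 208.
Check: 8449^2 - 1650*208^2 = 71385601 - 71385600 = 1, so (x, y) = (8449, 208) solves the equation, and by the theorem it is the least positive solution.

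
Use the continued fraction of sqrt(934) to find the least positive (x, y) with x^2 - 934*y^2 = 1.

First expand sqrt(934) as a continued fraction. With x_i = (sqrt(934) + m_i)/d_i and (m_0, d_0) = (0, 1): a_0 = floor(sqrt(934)) = 30, since 30^2 = 900 <= 934 < 961 = 31^2.
Iterate m_{i+1} = d_i*a_i - m_i, d_{i+1} = (934 - m_{i+1}^2)/d_i, a_{i+1} = floor((a_0 + m_{i+1})/d_{i+1}):
  m_1 = 1*30 - 0 = 30, d_1 = (934 - 30^2)/1 = 34/1 = 34, a_1 = floor((30 + 30)/34) = 1.
  m_2 = 34*1 - 30 = 4, d_2 = (934 - 4^2)/34 = 918/34 = 27, a_2 = floor((30 + 4)/27) = 1.
  m_3 = 27*1 - 4 = 23, d_3 = (934 - 23^2)/27 = 405/27 = 15, a_3 = floor((30 + 23)/15) = 3.
  m_4 = 15*3 - 23 = 22, d_4 = (934 - 22^2)/15 = 450/15 = 30, a_4 = floor((30 + 22)/30) = 1.
  m_5 = 30*1 - 22 = 8, d_5 = (934 - 8^2)/30 = 870/30 = 29, a_5 = floor((30 + 8)/29) = 1.
  m_6 = 29*1 - 8 = 21, d_6 = (934 - 21^2)/29 = 493/29 = 17, a_6 = floor((30 + 21)/17) = 3.
  m_7 = 17*3 - 21 = 30, d_7 = (934 - 30^2)/17 = 34/17 = 2, a_7 = floor((30 + 30)/2) = 30.
  m_8 = 2*30 - 30 = 30, d_8 = (934 - 30^2)/2 = 34/2 = 17, a_8 = floor((30 + 30)/17) = 3.
  m_9 = 17*3 - 30 = 21, d_9 = (934 - 21^2)/17 = 493/17 = 29, a_9 = floor((30 + 21)/29) = 1.
  m_10 = 29*1 - 21 = 8, d_10 = (934 - 8^2)/29 = 870/29 = 30, a_10 = floor((30 + 8)/30) = 1.
  m_11 = 30*1 - 8 = 22, d_11 = (934 - 22^2)/30 = 450/30 = 15, a_11 = floor((30 + 22)/15) = 3.
  m_12 = 15*3 - 22 = 23, d_12 = (934 - 23^2)/15 = 405/15 = 27, a_12 = floor((30 + 23)/27) = 1.
  m_13 = 27*1 - 23 = 4, d_13 = (934 - 4^2)/27 = 918/27 = 34, a_13 = floor((30 + 4)/34) = 1.
  m_14 = 34*1 - 4 = 30, d_14 = (934 - 30^2)/34 = 34/34 = 1, a_14 = floor((30 + 30)/1) = 60.
  m_15 = 1*60 - 30 = 30, d_15 = (934 - 30^2)/1 = 34/1 = 34: (m_15, d_15) = (m_1, d_1) = (30, 34), so from here the quotients repeat a_1, ..., a_14; the period length is 14.
So sqrt(934) = [30; (1, 1, 3, 1, 1, 3, 30, 3, 1, 1, 3, 1, 1, 60)] with period length k = 14.
k is even, so the fundamental solution of x^2 - 934y^2 = 1 is (p_{k-1}, q_{k-1}) = (p_13, q_13); compute convergents through index 13.
Convergents (p_i = a_i*p_{i-1} + p_{i-2}, q_i = a_i*q_{i-1} + q_{i-2} with p_{-2}=0, p_{-1}=1, q_{-2}=1, q_{-1}=0):
  i=0: a_0=30, p_0 = 30*1 + 0 = 30, q_0 = 30*0 + 1 = 1.
  i=1: a_1=1, p_1 = 1*30 + 1 = 31, q_1 = 1*1 + 0 = 1.
  i=2: a_2=1, p_2 = 1*31 + 30 = 61, q_2 = 1*1 + 1 = 2.
  i=3: a_3=3, p_3 = 3*61 + 31 = 214, q_3 = 3*2 + 1 = 7.
  i=4: a_4=1, p_4 = 1*214 + 61 = 275, q_4 = 1*7 + 2 = 9.
  i=5: a_5=1, p_5 = 1*275 + 214 = 489, q_5 = 1*9 + 7 = 16.
  i=6: a_6=3, p_6 = 3*489 + 275 = 1742, q_6 = 3*16 + 9 = 57.
  i=7: a_7=30, p_7 = 30*1742 + 489 = 52749, q_7 = 30*57 + 16 = 1726.
  i=8: a_8=3, p_8 = 3*52749 + 1742 = 159989, q_8 = 3*1726 + 57 = 5235.
  i=9: a_9=1, p_9 = 1*159989 + 52749 = 212738, q_9 = 1*5235 + 1726 = 6961.
  i=10: a_10=1, p_10 = 1*212738 + 159989 = 372727, q_10 = 1*6961 + 5235 = 12196.
  i=11: a_11=3, p_11 = 3*372727 + 212738 = 1330919, q_11 = 3*12196 + 6961 = 43549.
  i=12: a_12=1, p_12 = 1*1330919 + 372727 = 1703646, q_12 = 1*43549 + 12196 = 55745.
  i=13: a_13=1, p_13 = 1*1703646 + 1330919 = 3034565, q_13 = 1*55745 + 43549 = 99294.
Check: 3034565^2 - 934*99294^2 = 9208584739225 - 9208584739224 = 1, so (x, y) = (3034565, 99294) solves the equation, and by the theorem it is the least positive solution.

(x, y) = (3034565, 99294)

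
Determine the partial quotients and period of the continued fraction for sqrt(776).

Write x_i = (sqrt(776) + m_i)/d_i with (m_0, d_0) = (0, 1). a_0 = floor(sqrt(776)) = 27, since 27^2 = 729 <= 776 < 784 = 28^2.
Iterate m_{i+1} = d_i*a_i - m_i, d_{i+1} = (776 - m_{i+1}^2)/d_i, a_{i+1} = floor((a_0 + m_{i+1})/d_{i+1}):
  m_1 = 1*27 - 0 = 27, d_1 = (776 - 27^2)/1 = 47/1 = 47, a_1 = floor((27 + 27)/47) = 1.
  m_2 = 47*1 - 27 = 20, d_2 = (776 - 20^2)/47 = 376/47 = 8, a_2 = floor((27 + 20)/8) = 5.
  m_3 = 8*5 - 20 = 20, d_3 = (776 - 20^2)/8 = 376/8 = 47, a_3 = floor((27 + 20)/47) = 1.
  m_4 = 47*1 - 20 = 27, d_4 = (776 - 27^2)/47 = 47/47 = 1, a_4 = floor((27 + 27)/1) = 54.
  m_5 = 1*54 - 27 = 27, d_5 = (776 - 27^2)/1 = 47/1 = 47: (m_5, d_5) = (m_1, d_1) = (27, 47), so from here the quotients repeat a_1, ..., a_4; the period length is 4.
Hence the expansion of sqrt(776) is a_0 = 27 followed by the repeating block 1, 5, 1, 54 (period 4).

[27; (1, 5, 1, 54)]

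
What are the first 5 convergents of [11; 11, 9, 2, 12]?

Using the convergent recurrence p_i = a_i*p_{i-1} + p_{i-2}, q_i = a_i*q_{i-1} + q_{i-2} with p_{-2}=0, p_{-1}=1, q_{-2}=1, q_{-1}=0:
  i=0: a_0=11, p_0 = 11*1 + 0 = 11, q_0 = 11*0 + 1 = 1.
  i=1: a_1=11, p_1 = 11*11 + 1 = 122, q_1 = 11*1 + 0 = 11.
  i=2: a_2=9, p_2 = 9*122 + 11 = 1109, q_2 = 9*11 + 1 = 100.
  i=3: a_3=2, p_3 = 2*1109 + 122 = 2340, q_3 = 2*100 + 11 = 211.
  i=4: a_4=12, p_4 = 12*2340 + 1109 = 29189, q_4 = 12*211 + 100 = 2632.

11/1, 122/11, 1109/100, 2340/211, 29189/2632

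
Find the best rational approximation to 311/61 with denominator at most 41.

209/41

Expand x = 311/61 as a continued fraction with the Euclidean algorithm:
  311 = 5*61 + 6, so a_0 = 5.
  61 = 10*6 + 1, so a_1 = 10.
  6 = 6*1 + 0, so a_2 = 6.
so x = [5; 10, 6].
Convergents (p_i = a_i*p_{i-1} + p_{i-2}, q_i = a_i*q_{i-1} + q_{i-2} with p_{-2}=0, p_{-1}=1, q_{-2}=1, q_{-1}=0), until the denominator exceeds 41:
  i=0: a_0=5, p_0 = 5*1 + 0 = 5, q_0 = 5*0 + 1 = 1.
  i=1: a_1=10, p_1 = 10*5 + 1 = 51, q_1 = 10*1 + 0 = 10.
  i=2: a_2=6, p_2 = 6*51 + 5 = 311, q_2 = 6*10 + 1 = 61.
q_2 = 61 > 41, so the last convergent with denominator <= 41 is p_1/q_1 = 51/10.
The closest fraction with denominator <= 41 is either p_1/q_1 or the intermediate fraction (k*p_1 + p_0)/(k*q_1 + q_0) with the largest k >= 1 whose denominator stays <= 41; these approach x as k grows, and every other convergent or intermediate fraction in range is farther away.
Largest k: floor((41 - q_0)/q_1) = floor((41 - 1)/10) = 4.
That gives (4*51 + 5)/(4*10 + 1) = 209/41.
Compare the errors: |x - 51/10| = |311*10 - 51*61|/(61*10) = 1/610, and |x - 209/41| = |311*41 - 209*61|/(61*41) = 2/2501.
Cross-multiplying, 2*610 = 1220 < 2501 = 1*2501, so 2/2501 is smaller: the intermediate fraction 209/41 is closer to x than 51/10.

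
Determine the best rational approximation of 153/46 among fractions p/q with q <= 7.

10/3

Expand x = 153/46 as a continued fraction with the Euclidean algorithm:
  153 = 3*46 + 15, so a_0 = 3.
  46 = 3*15 + 1, so a_1 = 3.
  15 = 15*1 + 0, so a_2 = 15.
so x = [3; 3, 15].
Convergents (p_i = a_i*p_{i-1} + p_{i-2}, q_i = a_i*q_{i-1} + q_{i-2} with p_{-2}=0, p_{-1}=1, q_{-2}=1, q_{-1}=0), until the denominator exceeds 7:
  i=0: a_0=3, p_0 = 3*1 + 0 = 3, q_0 = 3*0 + 1 = 1.
  i=1: a_1=3, p_1 = 3*3 + 1 = 10, q_1 = 3*1 + 0 = 3.
  i=2: a_2=15, p_2 = 15*10 + 3 = 153, q_2 = 15*3 + 1 = 46.
q_2 = 46 > 7, so the last convergent with denominator <= 7 is p_1/q_1 = 10/3.
The closest fraction with denominator <= 7 is either p_1/q_1 or the intermediate fraction (k*p_1 + p_0)/(k*q_1 + q_0) with the largest k >= 1 whose denominator stays <= 7; these approach x as k grows, and every other convergent or intermediate fraction in range is farther away.
Largest k: floor((7 - q_0)/q_1) = floor((7 - 1)/3) = 2.
That gives (2*10 + 3)/(2*3 + 1) = 23/7.
Compare the errors: |x - 10/3| = |153*3 - 10*46|/(46*3) = 1/138, and |x - 23/7| = |153*7 - 23*46|/(46*7) = 13/322.
Cross-multiplying, 1*322 = 322 < 1794 = 13*138, so 1/138 is smaller: the convergent 10/3 is closer to x than 23/7.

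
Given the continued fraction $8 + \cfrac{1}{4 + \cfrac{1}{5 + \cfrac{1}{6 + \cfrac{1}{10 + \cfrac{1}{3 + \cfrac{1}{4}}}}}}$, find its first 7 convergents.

8/1, 33/4, 173/21, 1071/130, 10883/1321, 33720/4093, 145763/17693

Using the convergent recurrence p_i = a_i*p_{i-1} + p_{i-2}, q_i = a_i*q_{i-1} + q_{i-2} with p_{-2}=0, p_{-1}=1, q_{-2}=1, q_{-1}=0:
  i=0: a_0=8, p_0 = 8*1 + 0 = 8, q_0 = 8*0 + 1 = 1.
  i=1: a_1=4, p_1 = 4*8 + 1 = 33, q_1 = 4*1 + 0 = 4.
  i=2: a_2=5, p_2 = 5*33 + 8 = 173, q_2 = 5*4 + 1 = 21.
  i=3: a_3=6, p_3 = 6*173 + 33 = 1071, q_3 = 6*21 + 4 = 130.
  i=4: a_4=10, p_4 = 10*1071 + 173 = 10883, q_4 = 10*130 + 21 = 1321.
  i=5: a_5=3, p_5 = 3*10883 + 1071 = 33720, q_5 = 3*1321 + 130 = 4093.
  i=6: a_6=4, p_6 = 4*33720 + 10883 = 145763, q_6 = 4*4093 + 1321 = 17693.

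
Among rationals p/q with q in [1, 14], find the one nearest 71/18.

Expand x = 71/18 as a continued fraction with the Euclidean algorithm:
  71 = 3*18 + 17, so a_0 = 3.
  18 = 1*17 + 1, so a_1 = 1.
  17 = 17*1 + 0, so a_2 = 17.
so x = [3; 1, 17].
Convergents (p_i = a_i*p_{i-1} + p_{i-2}, q_i = a_i*q_{i-1} + q_{i-2} with p_{-2}=0, p_{-1}=1, q_{-2}=1, q_{-1}=0), until the denominator exceeds 14:
  i=0: a_0=3, p_0 = 3*1 + 0 = 3, q_0 = 3*0 + 1 = 1.
  i=1: a_1=1, p_1 = 1*3 + 1 = 4, q_1 = 1*1 + 0 = 1.
  i=2: a_2=17, p_2 = 17*4 + 3 = 71, q_2 = 17*1 + 1 = 18.
q_2 = 18 > 14, so the last convergent with denominator <= 14 is p_1/q_1 = 4/1.
The closest fraction with denominator <= 14 is either p_1/q_1 or the intermediate fraction (k*p_1 + p_0)/(k*q_1 + q_0) with the largest k >= 1 whose denominator stays <= 14; these approach x as k grows, and every other convergent or intermediate fraction in range is farther away.
Largest k: floor((14 - q_0)/q_1) = floor((14 - 1)/1) = 13.
That gives (13*4 + 3)/(13*1 + 1) = 55/14.
Compare the errors: |x - 4/1| = |71*1 - 4*18|/(18*1) = 1/18, and |x - 55/14| = |71*14 - 55*18|/(18*14) = 4/252.
Cross-multiplying, 4*18 = 72 < 252 = 1*252, so 4/252 is smaller: the intermediate fraction 55/14 is closer to x than 4/1.

55/14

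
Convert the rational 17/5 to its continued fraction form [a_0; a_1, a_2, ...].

Run the Euclidean algorithm on 17 and 5; the successive quotients are the partial quotients a_0, a_1, ... (each step inverts the fractional part left over by the previous one):
  17 = 3*5 + 2, so a_0 = 3.
  5 = 2*2 + 1, so a_1 = 2.
  2 = 2*1 + 0, so a_2 = 2.
The remainder reaches 0 after 3 divisions, so the expansion has 3 partial quotients, read off in order.

[3; 2, 2]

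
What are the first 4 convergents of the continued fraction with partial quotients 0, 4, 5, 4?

0/1, 1/4, 5/21, 21/88

Using the convergent recurrence p_i = a_i*p_{i-1} + p_{i-2}, q_i = a_i*q_{i-1} + q_{i-2} with p_{-2}=0, p_{-1}=1, q_{-2}=1, q_{-1}=0:
  i=0: a_0=0, p_0 = 0*1 + 0 = 0, q_0 = 0*0 + 1 = 1.
  i=1: a_1=4, p_1 = 4*0 + 1 = 1, q_1 = 4*1 + 0 = 4.
  i=2: a_2=5, p_2 = 5*1 + 0 = 5, q_2 = 5*4 + 1 = 21.
  i=3: a_3=4, p_3 = 4*5 + 1 = 21, q_3 = 4*21 + 4 = 88.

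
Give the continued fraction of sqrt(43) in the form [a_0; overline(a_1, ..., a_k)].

[6; overline(1, 1, 3, 1, 5, 1, 3, 1, 1, 12)]

Write x_i = (sqrt(43) + m_i)/d_i with (m_0, d_0) = (0, 1). a_0 = floor(sqrt(43)) = 6, since 6^2 = 36 <= 43 < 49 = 7^2.
Iterate m_{i+1} = d_i*a_i - m_i, d_{i+1} = (43 - m_{i+1}^2)/d_i, a_{i+1} = floor((a_0 + m_{i+1})/d_{i+1}):
  m_1 = 1*6 - 0 = 6, d_1 = (43 - 6^2)/1 = 7/1 = 7, a_1 = floor((6 + 6)/7) = 1.
  m_2 = 7*1 - 6 = 1, d_2 = (43 - 1^2)/7 = 42/7 = 6, a_2 = floor((6 + 1)/6) = 1.
  m_3 = 6*1 - 1 = 5, d_3 = (43 - 5^2)/6 = 18/6 = 3, a_3 = floor((6 + 5)/3) = 3.
  m_4 = 3*3 - 5 = 4, d_4 = (43 - 4^2)/3 = 27/3 = 9, a_4 = floor((6 + 4)/9) = 1.
  m_5 = 9*1 - 4 = 5, d_5 = (43 - 5^2)/9 = 18/9 = 2, a_5 = floor((6 + 5)/2) = 5.
  m_6 = 2*5 - 5 = 5, d_6 = (43 - 5^2)/2 = 18/2 = 9, a_6 = floor((6 + 5)/9) = 1.
  m_7 = 9*1 - 5 = 4, d_7 = (43 - 4^2)/9 = 27/9 = 3, a_7 = floor((6 + 4)/3) = 3.
  m_8 = 3*3 - 4 = 5, d_8 = (43 - 5^2)/3 = 18/3 = 6, a_8 = floor((6 + 5)/6) = 1.
  m_9 = 6*1 - 5 = 1, d_9 = (43 - 1^2)/6 = 42/6 = 7, a_9 = floor((6 + 1)/7) = 1.
  m_10 = 7*1 - 1 = 6, d_10 = (43 - 6^2)/7 = 7/7 = 1, a_10 = floor((6 + 6)/1) = 12.
  m_11 = 1*12 - 6 = 6, d_11 = (43 - 6^2)/1 = 7/1 = 7: (m_11, d_11) = (m_1, d_1) = (6, 7), so from here the quotients repeat a_1, ..., a_10; the period length is 10.
Hence the expansion of sqrt(43) is a_0 = 6 followed by the repeating block 1, 1, 3, 1, 5, 1, 3, 1, 1, 12 (period 10).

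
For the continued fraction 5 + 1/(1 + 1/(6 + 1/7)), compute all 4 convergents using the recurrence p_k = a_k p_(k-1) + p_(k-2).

5/1, 6/1, 41/7, 293/50

Using the convergent recurrence p_i = a_i*p_{i-1} + p_{i-2}, q_i = a_i*q_{i-1} + q_{i-2} with p_{-2}=0, p_{-1}=1, q_{-2}=1, q_{-1}=0:
  i=0: a_0=5, p_0 = 5*1 + 0 = 5, q_0 = 5*0 + 1 = 1.
  i=1: a_1=1, p_1 = 1*5 + 1 = 6, q_1 = 1*1 + 0 = 1.
  i=2: a_2=6, p_2 = 6*6 + 5 = 41, q_2 = 6*1 + 1 = 7.
  i=3: a_3=7, p_3 = 7*41 + 6 = 293, q_3 = 7*7 + 1 = 50.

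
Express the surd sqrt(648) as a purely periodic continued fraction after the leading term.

[25; (2, 5, 6, 5, 2, 50)]

Write x_i = (sqrt(648) + m_i)/d_i with (m_0, d_0) = (0, 1). a_0 = floor(sqrt(648)) = 25, since 25^2 = 625 <= 648 < 676 = 26^2.
Iterate m_{i+1} = d_i*a_i - m_i, d_{i+1} = (648 - m_{i+1}^2)/d_i, a_{i+1} = floor((a_0 + m_{i+1})/d_{i+1}):
  m_1 = 1*25 - 0 = 25, d_1 = (648 - 25^2)/1 = 23/1 = 23, a_1 = floor((25 + 25)/23) = 2.
  m_2 = 23*2 - 25 = 21, d_2 = (648 - 21^2)/23 = 207/23 = 9, a_2 = floor((25 + 21)/9) = 5.
  m_3 = 9*5 - 21 = 24, d_3 = (648 - 24^2)/9 = 72/9 = 8, a_3 = floor((25 + 24)/8) = 6.
  m_4 = 8*6 - 24 = 24, d_4 = (648 - 24^2)/8 = 72/8 = 9, a_4 = floor((25 + 24)/9) = 5.
  m_5 = 9*5 - 24 = 21, d_5 = (648 - 21^2)/9 = 207/9 = 23, a_5 = floor((25 + 21)/23) = 2.
  m_6 = 23*2 - 21 = 25, d_6 = (648 - 25^2)/23 = 23/23 = 1, a_6 = floor((25 + 25)/1) = 50.
  m_7 = 1*50 - 25 = 25, d_7 = (648 - 25^2)/1 = 23/1 = 23: (m_7, d_7) = (m_1, d_1) = (25, 23), so from here the quotients repeat a_1, ..., a_6; the period length is 6.
Hence the expansion of sqrt(648) is a_0 = 25 followed by the repeating block 2, 5, 6, 5, 2, 50 (period 6).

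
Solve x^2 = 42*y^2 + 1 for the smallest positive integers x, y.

First expand sqrt(42) as a continued fraction. With x_i = (sqrt(42) + m_i)/d_i and (m_0, d_0) = (0, 1): a_0 = floor(sqrt(42)) = 6, since 6^2 = 36 <= 42 < 49 = 7^2.
Iterate m_{i+1} = d_i*a_i - m_i, d_{i+1} = (42 - m_{i+1}^2)/d_i, a_{i+1} = floor((a_0 + m_{i+1})/d_{i+1}):
  m_1 = 1*6 - 0 = 6, d_1 = (42 - 6^2)/1 = 6/1 = 6, a_1 = floor((6 + 6)/6) = 2.
  m_2 = 6*2 - 6 = 6, d_2 = (42 - 6^2)/6 = 6/6 = 1, a_2 = floor((6 + 6)/1) = 12.
  m_3 = 1*12 - 6 = 6, d_3 = (42 - 6^2)/1 = 6/1 = 6: (m_3, d_3) = (m_1, d_1) = (6, 6), so from here the quotients repeat a_1, a_2; the period length is 2.
So sqrt(42) = [6; (2, 12)] with period length k = 2.
k is even, so the fundamental solution of x^2 - 42y^2 = 1 is (p_{k-1}, q_{k-1}) = (p_1, q_1); compute convergents through index 1.
Convergents (p_i = a_i*p_{i-1} + p_{i-2}, q_i = a_i*q_{i-1} + q_{i-2} with p_{-2}=0, p_{-1}=1, q_{-2}=1, q_{-1}=0):
  i=0: a_0=6, p_0 = 6*1 + 0 = 6, q_0 = 6*0 + 1 = 1.
  i=1: a_1=2, p_1 = 2*6 + 1 = 13, q_1 = 2*1 + 0 = 2.
Check: 13^2 - 42*2^2 = 169 - 168 = 1, so (x, y) = (13, 2) solves the equation, and by the theorem it is the least positive solution.

(x, y) = (13, 2)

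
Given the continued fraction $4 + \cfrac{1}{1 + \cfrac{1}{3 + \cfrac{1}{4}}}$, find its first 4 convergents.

4/1, 5/1, 19/4, 81/17

Using the convergent recurrence p_i = a_i*p_{i-1} + p_{i-2}, q_i = a_i*q_{i-1} + q_{i-2} with p_{-2}=0, p_{-1}=1, q_{-2}=1, q_{-1}=0:
  i=0: a_0=4, p_0 = 4*1 + 0 = 4, q_0 = 4*0 + 1 = 1.
  i=1: a_1=1, p_1 = 1*4 + 1 = 5, q_1 = 1*1 + 0 = 1.
  i=2: a_2=3, p_2 = 3*5 + 4 = 19, q_2 = 3*1 + 1 = 4.
  i=3: a_3=4, p_3 = 4*19 + 5 = 81, q_3 = 4*4 + 1 = 17.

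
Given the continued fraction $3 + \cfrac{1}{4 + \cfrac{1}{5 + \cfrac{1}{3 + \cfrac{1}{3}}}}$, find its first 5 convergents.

3/1, 13/4, 68/21, 217/67, 719/222

Using the convergent recurrence p_i = a_i*p_{i-1} + p_{i-2}, q_i = a_i*q_{i-1} + q_{i-2} with p_{-2}=0, p_{-1}=1, q_{-2}=1, q_{-1}=0:
  i=0: a_0=3, p_0 = 3*1 + 0 = 3, q_0 = 3*0 + 1 = 1.
  i=1: a_1=4, p_1 = 4*3 + 1 = 13, q_1 = 4*1 + 0 = 4.
  i=2: a_2=5, p_2 = 5*13 + 3 = 68, q_2 = 5*4 + 1 = 21.
  i=3: a_3=3, p_3 = 3*68 + 13 = 217, q_3 = 3*21 + 4 = 67.
  i=4: a_4=3, p_4 = 3*217 + 68 = 719, q_4 = 3*67 + 21 = 222.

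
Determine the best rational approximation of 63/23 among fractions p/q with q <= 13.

Expand x = 63/23 as a continued fraction with the Euclidean algorithm:
  63 = 2*23 + 17, so a_0 = 2.
  23 = 1*17 + 6, so a_1 = 1.
  17 = 2*6 + 5, so a_2 = 2.
  6 = 1*5 + 1, so a_3 = 1.
  5 = 5*1 + 0, so a_4 = 5.
so x = [2; 1, 2, 1, 5].
Convergents (p_i = a_i*p_{i-1} + p_{i-2}, q_i = a_i*q_{i-1} + q_{i-2} with p_{-2}=0, p_{-1}=1, q_{-2}=1, q_{-1}=0), until the denominator exceeds 13:
  i=0: a_0=2, p_0 = 2*1 + 0 = 2, q_0 = 2*0 + 1 = 1.
  i=1: a_1=1, p_1 = 1*2 + 1 = 3, q_1 = 1*1 + 0 = 1.
  i=2: a_2=2, p_2 = 2*3 + 2 = 8, q_2 = 2*1 + 1 = 3.
  i=3: a_3=1, p_3 = 1*8 + 3 = 11, q_3 = 1*3 + 1 = 4.
  i=4: a_4=5, p_4 = 5*11 + 8 = 63, q_4 = 5*4 + 3 = 23.
q_4 = 23 > 13, so the last convergent with denominator <= 13 is p_3/q_3 = 11/4.
The closest fraction with denominator <= 13 is either p_3/q_3 or the intermediate fraction (k*p_3 + p_2)/(k*q_3 + q_2) with the largest k >= 1 whose denominator stays <= 13; these approach x as k grows, and every other convergent or intermediate fraction in range is farther away.
Largest k: floor((13 - q_2)/q_3) = floor((13 - 3)/4) = 2.
That gives (2*11 + 8)/(2*4 + 3) = 30/11.
Compare the errors: |x - 11/4| = |63*4 - 11*23|/(23*4) = 1/92, and |x - 30/11| = |63*11 - 30*23|/(23*11) = 3/253.
Cross-multiplying, 1*253 = 253 < 276 = 3*92, so 1/92 is smaller: the convergent 11/4 is closer to x than 30/11.

11/4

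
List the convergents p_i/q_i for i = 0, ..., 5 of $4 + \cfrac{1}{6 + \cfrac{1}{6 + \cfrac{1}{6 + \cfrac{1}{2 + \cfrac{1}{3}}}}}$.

Using the convergent recurrence p_i = a_i*p_{i-1} + p_{i-2}, q_i = a_i*q_{i-1} + q_{i-2} with p_{-2}=0, p_{-1}=1, q_{-2}=1, q_{-1}=0:
  i=0: a_0=4, p_0 = 4*1 + 0 = 4, q_0 = 4*0 + 1 = 1.
  i=1: a_1=6, p_1 = 6*4 + 1 = 25, q_1 = 6*1 + 0 = 6.
  i=2: a_2=6, p_2 = 6*25 + 4 = 154, q_2 = 6*6 + 1 = 37.
  i=3: a_3=6, p_3 = 6*154 + 25 = 949, q_3 = 6*37 + 6 = 228.
  i=4: a_4=2, p_4 = 2*949 + 154 = 2052, q_4 = 2*228 + 37 = 493.
  i=5: a_5=3, p_5 = 3*2052 + 949 = 7105, q_5 = 3*493 + 228 = 1707.

4/1, 25/6, 154/37, 949/228, 2052/493, 7105/1707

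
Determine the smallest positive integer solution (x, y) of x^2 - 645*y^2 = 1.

First expand sqrt(645) as a continued fraction. With x_i = (sqrt(645) + m_i)/d_i and (m_0, d_0) = (0, 1): a_0 = floor(sqrt(645)) = 25, since 25^2 = 625 <= 645 < 676 = 26^2.
Iterate m_{i+1} = d_i*a_i - m_i, d_{i+1} = (645 - m_{i+1}^2)/d_i, a_{i+1} = floor((a_0 + m_{i+1})/d_{i+1}):
  m_1 = 1*25 - 0 = 25, d_1 = (645 - 25^2)/1 = 20/1 = 20, a_1 = floor((25 + 25)/20) = 2.
  m_2 = 20*2 - 25 = 15, d_2 = (645 - 15^2)/20 = 420/20 = 21, a_2 = floor((25 + 15)/21) = 1.
  m_3 = 21*1 - 15 = 6, d_3 = (645 - 6^2)/21 = 609/21 = 29, a_3 = floor((25 + 6)/29) = 1.
  m_4 = 29*1 - 6 = 23, d_4 = (645 - 23^2)/29 = 116/29 = 4, a_4 = floor((25 + 23)/4) = 12.
  m_5 = 4*12 - 23 = 25, d_5 = (645 - 25^2)/4 = 20/4 = 5, a_5 = floor((25 + 25)/5) = 10.
  m_6 = 5*10 - 25 = 25, d_6 = (645 - 25^2)/5 = 20/5 = 4, a_6 = floor((25 + 25)/4) = 12.
  m_7 = 4*12 - 25 = 23, d_7 = (645 - 23^2)/4 = 116/4 = 29, a_7 = floor((25 + 23)/29) = 1.
  m_8 = 29*1 - 23 = 6, d_8 = (645 - 6^2)/29 = 609/29 = 21, a_8 = floor((25 + 6)/21) = 1.
  m_9 = 21*1 - 6 = 15, d_9 = (645 - 15^2)/21 = 420/21 = 20, a_9 = floor((25 + 15)/20) = 2.
  m_10 = 20*2 - 15 = 25, d_10 = (645 - 25^2)/20 = 20/20 = 1, a_10 = floor((25 + 25)/1) = 50.
  m_11 = 1*50 - 25 = 25, d_11 = (645 - 25^2)/1 = 20/1 = 20: (m_11, d_11) = (m_1, d_1) = (25, 20), so from here the quotients repeat a_1, ..., a_10; the period length is 10.
So sqrt(645) = [25; (2, 1, 1, 12, 10, 12, 1, 1, 2, 50)] with period length k = 10.
k is even, so the fundamental solution of x^2 - 645y^2 = 1 is (p_{k-1}, q_{k-1}) = (p_9, q_9); compute convergents through index 9.
Convergents (p_i = a_i*p_{i-1} + p_{i-2}, q_i = a_i*q_{i-1} + q_{i-2} with p_{-2}=0, p_{-1}=1, q_{-2}=1, q_{-1}=0):
  i=0: a_0=25, p_0 = 25*1 + 0 = 25, q_0 = 25*0 + 1 = 1.
  i=1: a_1=2, p_1 = 2*25 + 1 = 51, q_1 = 2*1 + 0 = 2.
  i=2: a_2=1, p_2 = 1*51 + 25 = 76, q_2 = 1*2 + 1 = 3.
  i=3: a_3=1, p_3 = 1*76 + 51 = 127, q_3 = 1*3 + 2 = 5.
  i=4: a_4=12, p_4 = 12*127 + 76 = 1600, q_4 = 12*5 + 3 = 63.
  i=5: a_5=10, p_5 = 10*1600 + 127 = 16127, q_5 = 10*63 + 5 = 635.
  i=6: a_6=12, p_6 = 12*16127 + 1600 = 195124, q_6 = 12*635 + 63 = 7683.
  i=7: a_7=1, p_7 = 1*195124 + 16127 = 211251, q_7 = 1*7683 + 635 = 8318.
  i=8: a_8=1, p_8 = 1*211251 + 195124 = 406375, q_8 = 1*8318 + 7683 = 16001.
  i=9: a_9=2, p_9 = 2*406375 + 211251 = 1024001, q_9 = 2*16001 + 8318 = 40320.
Check: 1024001^2 - 645*40320^2 = 1048578048001 - 1048578048000 = 1, so (x, y) = (1024001, 40320) solves the equation, and by the theorem it is the least positive solution.

(x, y) = (1024001, 40320)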